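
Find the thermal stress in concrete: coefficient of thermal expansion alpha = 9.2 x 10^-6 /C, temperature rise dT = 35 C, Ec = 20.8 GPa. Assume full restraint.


sigma = alpha * dT * Ec
= 9.2e-6 * 35 * 20.8 * 1000
= 6.698 MPa

6.698


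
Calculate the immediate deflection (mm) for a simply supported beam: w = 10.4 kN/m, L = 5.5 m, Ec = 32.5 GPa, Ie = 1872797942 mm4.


Convert: L = 5.5 m = 5500 mm, Ec = 32.5 GPa = 32500 MPa
delta = 5 * 10.4 * 5500^4 / (384 * 32500 * 1872797942)
= 2.04 mm

2.04


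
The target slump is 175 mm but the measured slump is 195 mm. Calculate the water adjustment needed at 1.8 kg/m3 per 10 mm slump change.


Difference = 175 - 195 = -20 mm
Water adjustment = -20 * 1.8 / 10 = -3.6 kg/m3

-3.6


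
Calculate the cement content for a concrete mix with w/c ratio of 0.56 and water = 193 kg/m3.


Cement = water / (w/c)
= 193 / 0.56
= 344.6 kg/m3

344.6


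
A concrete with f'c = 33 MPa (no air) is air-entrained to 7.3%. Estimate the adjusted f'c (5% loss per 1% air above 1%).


Strength loss = (7.3 - 1) * 5 = 31.5%
f'c = 33 * (1 - 31.5/100)
= 22.61 MPa

22.61


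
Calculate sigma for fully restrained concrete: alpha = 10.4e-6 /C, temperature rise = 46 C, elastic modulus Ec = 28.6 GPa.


sigma = alpha * dT * Ec
= 10.4e-6 * 46 * 28.6 * 1000
= 13.682 MPa

13.682


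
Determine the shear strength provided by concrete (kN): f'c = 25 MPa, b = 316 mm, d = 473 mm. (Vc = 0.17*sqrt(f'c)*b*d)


Vc = 0.17 * sqrt(25) * 316 * 473 / 1000
= 127.05 kN

127.05


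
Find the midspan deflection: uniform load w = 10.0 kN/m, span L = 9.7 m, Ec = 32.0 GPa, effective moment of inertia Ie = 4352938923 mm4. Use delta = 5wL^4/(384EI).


Convert: L = 9.7 m = 9700 mm, Ec = 32.0 GPa = 32000 MPa
delta = 5 * 10.0 * 9700^4 / (384 * 32000 * 4352938923)
= 8.28 mm

8.28


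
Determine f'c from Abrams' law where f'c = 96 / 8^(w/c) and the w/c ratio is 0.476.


f'c = 96 / 8^0.476
= 96 / 2.691
= 35.68 MPa

35.68


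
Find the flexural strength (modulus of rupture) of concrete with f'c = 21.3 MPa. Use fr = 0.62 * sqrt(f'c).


fr = 0.62 * sqrt(21.3)
= 2.861 MPa

2.861


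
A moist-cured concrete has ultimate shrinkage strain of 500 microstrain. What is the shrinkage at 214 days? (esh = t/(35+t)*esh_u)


esh(214) = 214 / (35 + 214) * 500
= 214 / 249 * 500
= 429.7 microstrain

429.7


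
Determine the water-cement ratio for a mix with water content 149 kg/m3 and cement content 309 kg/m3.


w/c = water / cement
w/c = 149 / 309 = 0.482

0.482


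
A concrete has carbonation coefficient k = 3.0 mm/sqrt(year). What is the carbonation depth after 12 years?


depth = k * sqrt(t)
= 3.0 * sqrt(12)
= 10.39 mm

10.39


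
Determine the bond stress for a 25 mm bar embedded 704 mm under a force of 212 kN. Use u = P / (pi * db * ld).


u = P / (pi * db * ld)
= 212 * 1000 / (pi * 25 * 704)
= 3.834 MPa

3.834


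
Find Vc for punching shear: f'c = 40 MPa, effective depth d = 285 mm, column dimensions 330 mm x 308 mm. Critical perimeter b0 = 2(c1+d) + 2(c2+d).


b0 = 2*(330 + 285) + 2*(308 + 285) = 2416 mm
Vc = 0.33 * sqrt(40) * 2416 * 285 / 1000
= 1437.1 kN

1437.1


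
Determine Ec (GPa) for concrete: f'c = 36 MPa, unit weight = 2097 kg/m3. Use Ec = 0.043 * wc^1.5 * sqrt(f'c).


Ec = 0.043 * 2097^1.5 * sqrt(36) / 1000
= 24.78 GPa

24.78


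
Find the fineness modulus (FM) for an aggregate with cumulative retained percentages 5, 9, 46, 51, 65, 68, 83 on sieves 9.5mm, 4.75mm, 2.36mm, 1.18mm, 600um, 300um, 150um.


FM = sum(cumulative % retained) / 100
= 327 / 100
= 3.27

3.27


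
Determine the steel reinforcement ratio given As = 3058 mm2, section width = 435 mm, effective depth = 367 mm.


rho = As / (b * d)
= 3058 / (435 * 367)
= 0.0192

0.0192


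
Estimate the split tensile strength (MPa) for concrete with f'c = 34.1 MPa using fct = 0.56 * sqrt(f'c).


fct = 0.56 * sqrt(34.1)
= 0.56 * 5.84
= 3.27 MPa

3.27


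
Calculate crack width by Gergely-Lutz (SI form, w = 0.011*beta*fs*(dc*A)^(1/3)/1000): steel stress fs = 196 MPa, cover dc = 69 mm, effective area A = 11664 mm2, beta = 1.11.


w = 0.011 * beta * fs * (dc * A)^(1/3) / 1000
= 0.011 * 1.11 * 196 * (69 * 11664)^(1/3) / 1000
= 0.223 mm

0.223


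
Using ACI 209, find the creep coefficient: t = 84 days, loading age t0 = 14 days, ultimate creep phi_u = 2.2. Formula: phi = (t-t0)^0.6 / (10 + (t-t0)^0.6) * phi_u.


dt = 84 - 14 = 70
phi = 70^0.6 / (10 + 70^0.6) * 2.2
= 1.235

1.235


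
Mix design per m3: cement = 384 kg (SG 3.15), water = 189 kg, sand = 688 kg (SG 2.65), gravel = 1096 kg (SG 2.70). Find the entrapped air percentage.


Vol cement = 384 / (3.15 * 1000) = 0.121905 m3
Vol water = 189 / 1000 = 0.189 m3
Vol sand = 688 / (2.65 * 1000) = 0.259623 m3
Vol gravel = 1096 / (2.70 * 1000) = 0.405926 m3
Total solid + water volume = 0.976453 m3
Air = (1 - 0.976453) * 100 = 2.35%

2.35


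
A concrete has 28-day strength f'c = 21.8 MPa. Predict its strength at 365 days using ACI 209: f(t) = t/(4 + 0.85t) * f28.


f(365) = 365 / (4 + 0.85 * 365) * 21.8
= 365 / 314.25 * 21.8
= 25.32 MPa

25.32


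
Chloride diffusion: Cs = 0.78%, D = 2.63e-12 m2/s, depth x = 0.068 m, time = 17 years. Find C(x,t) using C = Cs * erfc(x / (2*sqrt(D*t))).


t_seconds = 17 * 365.25 * 24 * 3600 = 536479200.0 s
arg = 0.068 / (2 * sqrt(2.63e-12 * 536479200.0))
= 0.9052
erfc(0.9052) = 0.2005
C = 0.78 * 0.2005 = 0.1564%

0.1564


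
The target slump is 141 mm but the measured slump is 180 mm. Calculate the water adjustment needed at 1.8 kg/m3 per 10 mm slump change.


Difference = 141 - 180 = -39 mm
Water adjustment = -39 * 1.8 / 10 = -7.0 kg/m3

-7.0


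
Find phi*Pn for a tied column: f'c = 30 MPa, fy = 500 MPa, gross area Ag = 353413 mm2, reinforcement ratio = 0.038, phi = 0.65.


Ast = rho * Ag = 0.038 * 353413 = 13429.694 mm2
phi*Pn = 0.65 * 0.80 * (0.85 * 30 * (353413 - 13429.694) + 500 * 13429.694) / 1000
= 7999.9 kN

7999.9


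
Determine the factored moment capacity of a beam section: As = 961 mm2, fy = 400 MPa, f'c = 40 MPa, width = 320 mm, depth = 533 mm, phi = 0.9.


a = As * fy / (0.85 * f'c * b)
= 961 * 400 / (0.85 * 40 * 320)
= 35.3309 mm
Mn = As * fy * (d - a/2) / 10^6
= 198.0946 kN-m
phi*Mn = 0.9 * 198.0946 = 178.29 kN-m

178.29


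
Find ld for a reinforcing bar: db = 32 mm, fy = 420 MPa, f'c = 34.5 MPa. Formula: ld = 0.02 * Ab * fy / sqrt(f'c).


Ab = pi * 32^2 / 4 = 804.248 mm2
ld = 0.02 * 804.248 * 420 / sqrt(34.5)
= 1150.2 mm

1150.2


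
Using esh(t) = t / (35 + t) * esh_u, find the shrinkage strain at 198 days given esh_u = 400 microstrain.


esh(198) = 198 / (35 + 198) * 400
= 198 / 233 * 400
= 339.9 microstrain

339.9


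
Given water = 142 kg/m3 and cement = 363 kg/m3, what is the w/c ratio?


w/c = water / cement
w/c = 142 / 363 = 0.391

0.391


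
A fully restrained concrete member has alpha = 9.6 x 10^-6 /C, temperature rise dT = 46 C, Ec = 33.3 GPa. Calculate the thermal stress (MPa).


sigma = alpha * dT * Ec
= 9.6e-6 * 46 * 33.3 * 1000
= 14.705 MPa

14.705


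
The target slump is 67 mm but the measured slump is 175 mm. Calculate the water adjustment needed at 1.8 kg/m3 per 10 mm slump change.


Difference = 67 - 175 = -108 mm
Water adjustment = -108 * 1.8 / 10 = -19.4 kg/m3

-19.4


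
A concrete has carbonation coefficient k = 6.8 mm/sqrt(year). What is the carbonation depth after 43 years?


depth = k * sqrt(t)
= 6.8 * sqrt(43)
= 44.59 mm

44.59


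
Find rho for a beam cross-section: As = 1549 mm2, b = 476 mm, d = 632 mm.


rho = As / (b * d)
= 1549 / (476 * 632)
= 0.0051

0.0051


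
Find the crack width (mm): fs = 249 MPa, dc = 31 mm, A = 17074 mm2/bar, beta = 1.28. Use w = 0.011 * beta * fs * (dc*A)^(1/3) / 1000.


w = 0.011 * beta * fs * (dc * A)^(1/3) / 1000
= 0.011 * 1.28 * 249 * (31 * 17074)^(1/3) / 1000
= 0.284 mm

0.284


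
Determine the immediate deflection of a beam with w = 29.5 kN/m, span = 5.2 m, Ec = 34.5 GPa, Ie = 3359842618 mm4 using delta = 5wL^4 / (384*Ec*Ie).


Convert: L = 5.2 m = 5200 mm, Ec = 34.5 GPa = 34500 MPa
delta = 5 * 29.5 * 5200^4 / (384 * 34500 * 3359842618)
= 2.42 mm

2.42


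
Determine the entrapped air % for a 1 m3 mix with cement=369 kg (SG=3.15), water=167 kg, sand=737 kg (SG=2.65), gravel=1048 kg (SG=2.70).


Vol cement = 369 / (3.15 * 1000) = 0.117143 m3
Vol water = 167 / 1000 = 0.167 m3
Vol sand = 737 / (2.65 * 1000) = 0.278113 m3
Vol gravel = 1048 / (2.70 * 1000) = 0.388148 m3
Total solid + water volume = 0.950404 m3
Air = (1 - 0.950404) * 100 = 4.96%

4.96


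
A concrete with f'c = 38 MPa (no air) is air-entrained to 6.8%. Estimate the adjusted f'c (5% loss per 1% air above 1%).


Strength loss = (6.8 - 1) * 5 = 29.0%
f'c = 38 * (1 - 29.0/100)
= 26.98 MPa

26.98


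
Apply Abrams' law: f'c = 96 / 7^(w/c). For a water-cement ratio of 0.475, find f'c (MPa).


f'c = 96 / 7^0.475
= 96 / 2.52
= 38.09 MPa

38.09


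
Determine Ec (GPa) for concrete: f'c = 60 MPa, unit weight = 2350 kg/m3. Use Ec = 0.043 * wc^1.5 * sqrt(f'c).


Ec = 0.043 * 2350^1.5 * sqrt(60) / 1000
= 37.94 GPa

37.94


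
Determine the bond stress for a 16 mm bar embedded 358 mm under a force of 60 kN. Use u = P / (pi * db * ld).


u = P / (pi * db * ld)
= 60 * 1000 / (pi * 16 * 358)
= 3.334 MPa

3.334


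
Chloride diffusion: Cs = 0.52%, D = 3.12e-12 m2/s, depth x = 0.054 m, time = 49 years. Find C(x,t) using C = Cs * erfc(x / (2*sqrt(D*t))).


t_seconds = 49 * 365.25 * 24 * 3600 = 1546322400.0 s
arg = 0.054 / (2 * sqrt(3.12e-12 * 1546322400.0))
= 0.3887
erfc(0.3887) = 0.5825
C = 0.52 * 0.5825 = 0.3029%

0.3029


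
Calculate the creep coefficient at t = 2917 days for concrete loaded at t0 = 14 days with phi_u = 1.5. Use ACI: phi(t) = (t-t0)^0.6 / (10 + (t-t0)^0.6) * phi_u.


dt = 2917 - 14 = 2903
phi = 2903^0.6 / (10 + 2903^0.6) * 1.5
= 1.384

1.384


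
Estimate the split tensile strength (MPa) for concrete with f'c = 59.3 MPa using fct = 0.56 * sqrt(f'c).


fct = 0.56 * sqrt(59.3)
= 0.56 * 7.701
= 4.312 MPa

4.312


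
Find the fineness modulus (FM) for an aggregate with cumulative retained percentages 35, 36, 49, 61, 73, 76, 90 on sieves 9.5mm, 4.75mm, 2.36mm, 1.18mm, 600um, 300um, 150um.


FM = sum(cumulative % retained) / 100
= 420 / 100
= 4.2

4.2


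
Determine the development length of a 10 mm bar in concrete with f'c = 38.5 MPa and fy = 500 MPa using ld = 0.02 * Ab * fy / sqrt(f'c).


Ab = pi * 10^2 / 4 = 78.54 mm2
ld = 0.02 * 78.54 * 500 / sqrt(38.5)
= 126.6 mm

126.6


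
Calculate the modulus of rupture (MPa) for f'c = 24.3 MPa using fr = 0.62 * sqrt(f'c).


fr = 0.62 * sqrt(24.3)
= 3.056 MPa

3.056


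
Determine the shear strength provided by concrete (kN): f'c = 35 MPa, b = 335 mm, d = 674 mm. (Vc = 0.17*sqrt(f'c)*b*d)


Vc = 0.17 * sqrt(35) * 335 * 674 / 1000
= 227.08 kN

227.08


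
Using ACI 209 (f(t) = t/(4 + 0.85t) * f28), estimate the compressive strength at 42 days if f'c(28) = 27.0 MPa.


f(42) = 42 / (4 + 0.85 * 42) * 27.0
= 42 / 39.7 * 27.0
= 28.56 MPa

28.56


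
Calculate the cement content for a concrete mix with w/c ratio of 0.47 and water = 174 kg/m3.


Cement = water / (w/c)
= 174 / 0.47
= 370.2 kg/m3

370.2


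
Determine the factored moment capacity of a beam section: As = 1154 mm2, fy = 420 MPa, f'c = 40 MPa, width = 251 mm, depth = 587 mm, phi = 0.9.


a = As * fy / (0.85 * f'c * b)
= 1154 * 420 / (0.85 * 40 * 251)
= 56.794 mm
Mn = As * fy * (d - a/2) / 10^6
= 270.7437 kN-m
phi*Mn = 0.9 * 270.7437 = 243.67 kN-m

243.67


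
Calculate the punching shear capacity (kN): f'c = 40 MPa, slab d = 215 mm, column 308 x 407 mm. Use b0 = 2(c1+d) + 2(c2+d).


b0 = 2*(308 + 215) + 2*(407 + 215) = 2290 mm
Vc = 0.33 * sqrt(40) * 2290 * 215 / 1000
= 1027.59 kN

1027.59


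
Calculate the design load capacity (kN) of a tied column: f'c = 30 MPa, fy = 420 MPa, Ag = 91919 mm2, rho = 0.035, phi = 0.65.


Ast = rho * Ag = 0.035 * 91919 = 3217.165 mm2
phi*Pn = 0.65 * 0.80 * (0.85 * 30 * (91919 - 3217.165) + 420 * 3217.165) / 1000
= 1878.82 kN

1878.82


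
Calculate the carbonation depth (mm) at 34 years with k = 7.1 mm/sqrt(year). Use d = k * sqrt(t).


depth = k * sqrt(t)
= 7.1 * sqrt(34)
= 41.4 mm

41.4


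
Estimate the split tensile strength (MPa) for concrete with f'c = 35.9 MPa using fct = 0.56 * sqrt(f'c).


fct = 0.56 * sqrt(35.9)
= 0.56 * 5.992
= 3.355 MPa

3.355


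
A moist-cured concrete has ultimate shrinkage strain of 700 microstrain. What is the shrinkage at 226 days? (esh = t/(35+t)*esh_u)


esh(226) = 226 / (35 + 226) * 700
= 226 / 261 * 700
= 606.1 microstrain

606.1


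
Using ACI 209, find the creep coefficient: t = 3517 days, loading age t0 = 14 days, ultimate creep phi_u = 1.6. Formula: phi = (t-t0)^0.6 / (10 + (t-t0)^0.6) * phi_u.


dt = 3517 - 14 = 3503
phi = 3503^0.6 / (10 + 3503^0.6) * 1.6
= 1.489

1.489


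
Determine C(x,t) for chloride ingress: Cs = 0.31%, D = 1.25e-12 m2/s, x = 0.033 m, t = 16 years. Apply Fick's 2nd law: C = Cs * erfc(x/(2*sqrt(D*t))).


t_seconds = 16 * 365.25 * 24 * 3600 = 504921600.0 s
arg = 0.033 / (2 * sqrt(1.25e-12 * 504921600.0))
= 0.6568
erfc(0.6568) = 0.353
C = 0.31 * 0.353 = 0.1094%

0.1094


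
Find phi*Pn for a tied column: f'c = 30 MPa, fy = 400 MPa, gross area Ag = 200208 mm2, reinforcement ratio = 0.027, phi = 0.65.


Ast = rho * Ag = 0.027 * 200208 = 5405.616 mm2
phi*Pn = 0.65 * 0.80 * (0.85 * 30 * (200208 - 5405.616) + 400 * 5405.616) / 1000
= 3707.45 kN

3707.45


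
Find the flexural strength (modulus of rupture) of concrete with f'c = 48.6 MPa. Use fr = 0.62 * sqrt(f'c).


fr = 0.62 * sqrt(48.6)
= 4.322 MPa

4.322


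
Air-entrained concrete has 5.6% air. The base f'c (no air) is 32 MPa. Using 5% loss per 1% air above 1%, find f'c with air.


Strength loss = (5.6 - 1) * 5 = 23.0%
f'c = 32 * (1 - 23.0/100)
= 24.64 MPa

24.64


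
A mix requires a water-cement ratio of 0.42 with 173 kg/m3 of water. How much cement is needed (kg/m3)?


Cement = water / (w/c)
= 173 / 0.42
= 411.9 kg/m3

411.9


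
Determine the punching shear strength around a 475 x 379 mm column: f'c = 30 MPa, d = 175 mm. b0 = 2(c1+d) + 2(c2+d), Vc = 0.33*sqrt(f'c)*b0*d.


b0 = 2*(475 + 175) + 2*(379 + 175) = 2408 mm
Vc = 0.33 * sqrt(30) * 2408 * 175 / 1000
= 761.67 kN

761.67


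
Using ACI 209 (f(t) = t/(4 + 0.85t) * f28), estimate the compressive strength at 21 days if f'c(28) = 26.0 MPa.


f(21) = 21 / (4 + 0.85 * 21) * 26.0
= 21 / 21.85 * 26.0
= 24.99 MPa

24.99


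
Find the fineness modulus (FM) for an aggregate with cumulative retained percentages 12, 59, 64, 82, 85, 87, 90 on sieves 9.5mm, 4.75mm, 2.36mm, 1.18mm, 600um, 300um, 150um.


FM = sum(cumulative % retained) / 100
= 479 / 100
= 4.79

4.79


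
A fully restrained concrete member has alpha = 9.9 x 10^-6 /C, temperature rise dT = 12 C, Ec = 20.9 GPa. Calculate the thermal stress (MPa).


sigma = alpha * dT * Ec
= 9.9e-6 * 12 * 20.9 * 1000
= 2.483 MPa

2.483


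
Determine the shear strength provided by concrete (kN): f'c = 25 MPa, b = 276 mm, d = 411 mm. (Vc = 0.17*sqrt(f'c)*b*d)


Vc = 0.17 * sqrt(25) * 276 * 411 / 1000
= 96.42 kN

96.42


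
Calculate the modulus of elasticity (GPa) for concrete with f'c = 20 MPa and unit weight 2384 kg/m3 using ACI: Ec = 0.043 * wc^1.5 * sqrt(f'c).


Ec = 0.043 * 2384^1.5 * sqrt(20) / 1000
= 22.38 GPa

22.38


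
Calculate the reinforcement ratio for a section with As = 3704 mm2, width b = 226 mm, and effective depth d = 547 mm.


rho = As / (b * d)
= 3704 / (226 * 547)
= 0.03

0.03


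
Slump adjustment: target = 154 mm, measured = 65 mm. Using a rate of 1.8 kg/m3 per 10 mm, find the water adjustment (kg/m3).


Difference = 154 - 65 = 89 mm
Water adjustment = 89 * 1.8 / 10 = 16.0 kg/m3

16.0


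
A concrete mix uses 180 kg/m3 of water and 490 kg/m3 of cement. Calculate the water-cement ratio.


w/c = water / cement
w/c = 180 / 490 = 0.367

0.367


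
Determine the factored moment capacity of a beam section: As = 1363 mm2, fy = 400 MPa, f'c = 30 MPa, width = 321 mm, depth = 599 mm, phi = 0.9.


a = As * fy / (0.85 * f'c * b)
= 1363 * 400 / (0.85 * 30 * 321)
= 66.6056 mm
Mn = As * fy * (d - a/2) / 10^6
= 308.4181 kN-m
phi*Mn = 0.9 * 308.4181 = 277.58 kN-m

277.58


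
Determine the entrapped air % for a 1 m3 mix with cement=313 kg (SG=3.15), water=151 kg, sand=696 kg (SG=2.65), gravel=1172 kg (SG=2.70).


Vol cement = 313 / (3.15 * 1000) = 0.099365 m3
Vol water = 151 / 1000 = 0.151 m3
Vol sand = 696 / (2.65 * 1000) = 0.262642 m3
Vol gravel = 1172 / (2.70 * 1000) = 0.434074 m3
Total solid + water volume = 0.947081 m3
Air = (1 - 0.947081) * 100 = 5.29%

5.29


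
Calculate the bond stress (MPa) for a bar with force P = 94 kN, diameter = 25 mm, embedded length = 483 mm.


u = P / (pi * db * ld)
= 94 * 1000 / (pi * 25 * 483)
= 2.478 MPa

2.478


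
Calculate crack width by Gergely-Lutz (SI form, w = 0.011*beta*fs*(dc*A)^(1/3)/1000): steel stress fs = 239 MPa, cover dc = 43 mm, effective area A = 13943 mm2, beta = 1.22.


w = 0.011 * beta * fs * (dc * A)^(1/3) / 1000
= 0.011 * 1.22 * 239 * (43 * 13943)^(1/3) / 1000
= 0.27 mm

0.27


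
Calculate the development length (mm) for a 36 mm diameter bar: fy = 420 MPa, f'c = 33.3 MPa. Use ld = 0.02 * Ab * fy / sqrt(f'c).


Ab = pi * 36^2 / 4 = 1017.876 mm2
ld = 0.02 * 1017.876 * 420 / sqrt(33.3)
= 1481.7 mm

1481.7


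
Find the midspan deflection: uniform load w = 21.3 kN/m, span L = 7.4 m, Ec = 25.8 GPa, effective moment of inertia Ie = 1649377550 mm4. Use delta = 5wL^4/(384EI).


Convert: L = 7.4 m = 7400 mm, Ec = 25.8 GPa = 25800 MPa
delta = 5 * 21.3 * 7400^4 / (384 * 25800 * 1649377550)
= 19.54 mm

19.54


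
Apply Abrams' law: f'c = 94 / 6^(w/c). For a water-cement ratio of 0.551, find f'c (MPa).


f'c = 94 / 6^0.551
= 94 / 2.684
= 35.02 MPa

35.02


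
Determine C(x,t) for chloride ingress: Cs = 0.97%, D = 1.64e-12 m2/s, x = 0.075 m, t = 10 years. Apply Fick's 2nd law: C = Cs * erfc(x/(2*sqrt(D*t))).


t_seconds = 10 * 365.25 * 24 * 3600 = 315576000.0 s
arg = 0.075 / (2 * sqrt(1.64e-12 * 315576000.0))
= 1.6484
erfc(1.6484) = 0.0197
C = 0.97 * 0.0197 = 0.0192%

0.0192


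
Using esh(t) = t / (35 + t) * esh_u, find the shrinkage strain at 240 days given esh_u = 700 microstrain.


esh(240) = 240 / (35 + 240) * 700
= 240 / 275 * 700
= 610.9 microstrain

610.9


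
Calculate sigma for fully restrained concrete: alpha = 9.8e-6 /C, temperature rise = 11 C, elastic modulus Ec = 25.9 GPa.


sigma = alpha * dT * Ec
= 9.8e-6 * 11 * 25.9 * 1000
= 2.792 MPa

2.792


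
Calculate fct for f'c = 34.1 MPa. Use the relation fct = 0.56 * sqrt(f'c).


fct = 0.56 * sqrt(34.1)
= 0.56 * 5.84
= 3.27 MPa

3.27


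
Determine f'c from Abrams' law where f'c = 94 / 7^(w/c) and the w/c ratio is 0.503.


f'c = 94 / 7^0.503
= 94 / 2.661
= 35.32 MPa

35.32


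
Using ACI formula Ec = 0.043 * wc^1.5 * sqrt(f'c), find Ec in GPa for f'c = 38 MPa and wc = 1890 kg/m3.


Ec = 0.043 * 1890^1.5 * sqrt(38) / 1000
= 21.78 GPa

21.78


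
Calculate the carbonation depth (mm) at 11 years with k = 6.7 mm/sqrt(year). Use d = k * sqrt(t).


depth = k * sqrt(t)
= 6.7 * sqrt(11)
= 22.22 mm

22.22


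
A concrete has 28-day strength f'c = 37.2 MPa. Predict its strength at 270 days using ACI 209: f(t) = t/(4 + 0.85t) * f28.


f(270) = 270 / (4 + 0.85 * 270) * 37.2
= 270 / 233.5 * 37.2
= 43.01 MPa

43.01


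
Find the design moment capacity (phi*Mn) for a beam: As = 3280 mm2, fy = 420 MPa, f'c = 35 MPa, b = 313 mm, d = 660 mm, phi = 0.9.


a = As * fy / (0.85 * f'c * b)
= 3280 * 420 / (0.85 * 35 * 313)
= 147.9421 mm
Mn = As * fy * (d - a/2) / 10^6
= 807.3135 kN-m
phi*Mn = 0.9 * 807.3135 = 726.58 kN-m

726.58


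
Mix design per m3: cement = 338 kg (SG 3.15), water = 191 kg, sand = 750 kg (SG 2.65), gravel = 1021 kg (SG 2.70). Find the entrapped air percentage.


Vol cement = 338 / (3.15 * 1000) = 0.107302 m3
Vol water = 191 / 1000 = 0.191 m3
Vol sand = 750 / (2.65 * 1000) = 0.283019 m3
Vol gravel = 1021 / (2.70 * 1000) = 0.378148 m3
Total solid + water volume = 0.959469 m3
Air = (1 - 0.959469) * 100 = 4.05%

4.05


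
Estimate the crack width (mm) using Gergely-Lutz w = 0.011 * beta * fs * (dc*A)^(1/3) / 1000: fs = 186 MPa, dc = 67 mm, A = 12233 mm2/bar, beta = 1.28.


w = 0.011 * beta * fs * (dc * A)^(1/3) / 1000
= 0.011 * 1.28 * 186 * (67 * 12233)^(1/3) / 1000
= 0.245 mm

0.245


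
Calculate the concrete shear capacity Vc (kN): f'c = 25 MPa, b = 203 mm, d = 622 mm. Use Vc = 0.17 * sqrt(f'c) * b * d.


Vc = 0.17 * sqrt(25) * 203 * 622 / 1000
= 107.33 kN

107.33


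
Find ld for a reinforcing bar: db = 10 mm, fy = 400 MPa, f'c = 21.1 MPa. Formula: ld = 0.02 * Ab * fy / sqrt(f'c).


Ab = pi * 10^2 / 4 = 78.54 mm2
ld = 0.02 * 78.54 * 400 / sqrt(21.1)
= 136.8 mm

136.8


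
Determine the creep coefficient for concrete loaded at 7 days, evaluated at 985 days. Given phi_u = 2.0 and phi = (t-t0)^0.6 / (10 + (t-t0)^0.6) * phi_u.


dt = 985 - 7 = 978
phi = 978^0.6 / (10 + 978^0.6) * 2.0
= 1.723

1.723


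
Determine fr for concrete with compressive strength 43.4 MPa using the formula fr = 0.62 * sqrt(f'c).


fr = 0.62 * sqrt(43.4)
= 4.084 MPa

4.084


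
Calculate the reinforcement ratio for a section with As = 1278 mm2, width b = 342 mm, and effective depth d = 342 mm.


rho = As / (b * d)
= 1278 / (342 * 342)
= 0.0109

0.0109


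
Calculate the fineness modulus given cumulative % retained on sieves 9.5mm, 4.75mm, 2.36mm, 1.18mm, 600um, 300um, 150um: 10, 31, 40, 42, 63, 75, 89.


FM = sum(cumulative % retained) / 100
= 350 / 100
= 3.5

3.5


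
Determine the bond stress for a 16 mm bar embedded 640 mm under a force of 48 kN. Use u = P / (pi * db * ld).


u = P / (pi * db * ld)
= 48 * 1000 / (pi * 16 * 640)
= 1.492 MPa

1.492


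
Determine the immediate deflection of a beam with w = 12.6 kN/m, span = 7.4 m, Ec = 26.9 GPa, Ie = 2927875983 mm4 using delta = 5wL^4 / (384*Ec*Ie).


Convert: L = 7.4 m = 7400 mm, Ec = 26.9 GPa = 26900 MPa
delta = 5 * 12.6 * 7400^4 / (384 * 26900 * 2927875983)
= 6.25 mm

6.25


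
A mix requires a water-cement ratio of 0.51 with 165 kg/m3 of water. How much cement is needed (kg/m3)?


Cement = water / (w/c)
= 165 / 0.51
= 323.5 kg/m3

323.5


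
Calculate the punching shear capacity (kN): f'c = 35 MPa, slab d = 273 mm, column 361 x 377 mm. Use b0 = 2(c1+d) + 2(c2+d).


b0 = 2*(361 + 273) + 2*(377 + 273) = 2568 mm
Vc = 0.33 * sqrt(35) * 2568 * 273 / 1000
= 1368.69 kN

1368.69


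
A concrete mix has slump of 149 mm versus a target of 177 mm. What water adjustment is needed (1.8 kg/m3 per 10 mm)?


Difference = 177 - 149 = 28 mm
Water adjustment = 28 * 1.8 / 10 = 5.0 kg/m3

5.0


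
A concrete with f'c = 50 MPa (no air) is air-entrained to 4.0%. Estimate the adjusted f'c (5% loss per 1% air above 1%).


Strength loss = (4.0 - 1) * 5 = 15.0%
f'c = 50 * (1 - 15.0/100)
= 42.5 MPa

42.5


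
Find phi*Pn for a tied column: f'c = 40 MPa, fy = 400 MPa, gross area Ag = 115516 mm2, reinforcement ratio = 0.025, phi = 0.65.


Ast = rho * Ag = 0.025 * 115516 = 2887.9 mm2
phi*Pn = 0.65 * 0.80 * (0.85 * 40 * (115516 - 2887.9) + 400 * 2887.9) / 1000
= 2591.95 kN

2591.95


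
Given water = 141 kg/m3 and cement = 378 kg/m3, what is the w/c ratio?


w/c = water / cement
w/c = 141 / 378 = 0.373

0.373


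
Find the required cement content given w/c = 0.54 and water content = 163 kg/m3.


Cement = water / (w/c)
= 163 / 0.54
= 301.9 kg/m3

301.9


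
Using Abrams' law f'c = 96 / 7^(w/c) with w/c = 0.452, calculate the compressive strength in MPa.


f'c = 96 / 7^0.452
= 96 / 2.41
= 39.84 MPa

39.84


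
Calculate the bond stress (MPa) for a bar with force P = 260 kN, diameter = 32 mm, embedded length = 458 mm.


u = P / (pi * db * ld)
= 260 * 1000 / (pi * 32 * 458)
= 5.647 MPa

5.647


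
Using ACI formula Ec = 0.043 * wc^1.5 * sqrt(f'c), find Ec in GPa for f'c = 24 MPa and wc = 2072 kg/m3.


Ec = 0.043 * 2072^1.5 * sqrt(24) / 1000
= 19.87 GPa

19.87


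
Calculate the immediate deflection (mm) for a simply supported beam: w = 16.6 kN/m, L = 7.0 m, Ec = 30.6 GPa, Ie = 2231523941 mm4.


Convert: L = 7.0 m = 7000 mm, Ec = 30.6 GPa = 30600 MPa
delta = 5 * 16.6 * 7000^4 / (384 * 30600 * 2231523941)
= 7.6 mm

7.6


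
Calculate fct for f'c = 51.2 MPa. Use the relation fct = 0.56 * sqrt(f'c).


fct = 0.56 * sqrt(51.2)
= 0.56 * 7.155
= 4.007 MPa

4.007


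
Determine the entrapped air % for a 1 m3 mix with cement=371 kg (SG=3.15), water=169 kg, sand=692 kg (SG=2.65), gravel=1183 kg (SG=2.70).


Vol cement = 371 / (3.15 * 1000) = 0.117778 m3
Vol water = 169 / 1000 = 0.169 m3
Vol sand = 692 / (2.65 * 1000) = 0.261132 m3
Vol gravel = 1183 / (2.70 * 1000) = 0.438148 m3
Total solid + water volume = 0.986058 m3
Air = (1 - 0.986058) * 100 = 1.39%

1.39


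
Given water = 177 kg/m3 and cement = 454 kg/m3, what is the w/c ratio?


w/c = water / cement
w/c = 177 / 454 = 0.39

0.39


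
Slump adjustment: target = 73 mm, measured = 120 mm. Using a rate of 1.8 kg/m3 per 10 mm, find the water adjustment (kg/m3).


Difference = 73 - 120 = -47 mm
Water adjustment = -47 * 1.8 / 10 = -8.5 kg/m3

-8.5


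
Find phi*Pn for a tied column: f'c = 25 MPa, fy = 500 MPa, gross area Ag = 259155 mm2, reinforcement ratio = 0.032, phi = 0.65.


Ast = rho * Ag = 0.032 * 259155 = 8292.96 mm2
phi*Pn = 0.65 * 0.80 * (0.85 * 25 * (259155 - 8292.96) + 500 * 8292.96) / 1000
= 4928.2 kN

4928.2


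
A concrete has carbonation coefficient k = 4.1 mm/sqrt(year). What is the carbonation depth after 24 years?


depth = k * sqrt(t)
= 4.1 * sqrt(24)
= 20.09 mm

20.09


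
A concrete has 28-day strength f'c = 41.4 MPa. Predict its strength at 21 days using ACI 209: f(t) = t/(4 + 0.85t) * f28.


f(21) = 21 / (4 + 0.85 * 21) * 41.4
= 21 / 21.85 * 41.4
= 39.79 MPa

39.79


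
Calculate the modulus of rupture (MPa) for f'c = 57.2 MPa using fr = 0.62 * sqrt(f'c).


fr = 0.62 * sqrt(57.2)
= 4.689 MPa

4.689


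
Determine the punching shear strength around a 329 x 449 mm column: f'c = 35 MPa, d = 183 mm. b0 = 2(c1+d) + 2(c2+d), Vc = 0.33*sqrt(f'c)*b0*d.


b0 = 2*(329 + 183) + 2*(449 + 183) = 2288 mm
Vc = 0.33 * sqrt(35) * 2288 * 183 / 1000
= 817.44 kN

817.44


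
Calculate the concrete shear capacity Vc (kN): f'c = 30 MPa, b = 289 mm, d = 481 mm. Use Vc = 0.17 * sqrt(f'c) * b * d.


Vc = 0.17 * sqrt(30) * 289 * 481 / 1000
= 129.44 kN

129.44


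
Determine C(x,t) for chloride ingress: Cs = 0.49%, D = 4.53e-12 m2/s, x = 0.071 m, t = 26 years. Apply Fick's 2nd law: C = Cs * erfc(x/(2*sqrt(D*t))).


t_seconds = 26 * 365.25 * 24 * 3600 = 820497600.0 s
arg = 0.071 / (2 * sqrt(4.53e-12 * 820497600.0))
= 0.5823
erfc(0.5823) = 0.4102
C = 0.49 * 0.4102 = 0.201%

0.201


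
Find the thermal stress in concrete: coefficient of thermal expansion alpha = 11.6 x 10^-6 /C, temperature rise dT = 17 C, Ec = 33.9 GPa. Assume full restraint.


sigma = alpha * dT * Ec
= 11.6e-6 * 17 * 33.9 * 1000
= 6.685 MPa

6.685


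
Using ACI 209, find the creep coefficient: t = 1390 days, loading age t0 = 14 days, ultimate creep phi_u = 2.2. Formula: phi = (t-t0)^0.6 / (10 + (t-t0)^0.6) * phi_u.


dt = 1390 - 14 = 1376
phi = 1376^0.6 / (10 + 1376^0.6) * 2.2
= 1.945

1.945


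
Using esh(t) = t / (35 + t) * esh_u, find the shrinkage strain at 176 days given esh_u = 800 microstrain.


esh(176) = 176 / (35 + 176) * 800
= 176 / 211 * 800
= 667.3 microstrain

667.3


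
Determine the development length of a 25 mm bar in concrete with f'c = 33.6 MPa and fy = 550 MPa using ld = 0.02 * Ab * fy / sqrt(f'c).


Ab = pi * 25^2 / 4 = 490.874 mm2
ld = 0.02 * 490.874 * 550 / sqrt(33.6)
= 931.5 mm

931.5


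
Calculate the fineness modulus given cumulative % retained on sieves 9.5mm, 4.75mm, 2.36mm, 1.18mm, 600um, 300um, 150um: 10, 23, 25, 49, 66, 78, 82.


FM = sum(cumulative % retained) / 100
= 333 / 100
= 3.33

3.33


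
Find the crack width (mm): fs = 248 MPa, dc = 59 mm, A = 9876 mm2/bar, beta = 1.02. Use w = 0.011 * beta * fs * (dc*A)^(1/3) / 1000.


w = 0.011 * beta * fs * (dc * A)^(1/3) / 1000
= 0.011 * 1.02 * 248 * (59 * 9876)^(1/3) / 1000
= 0.232 mm

0.232


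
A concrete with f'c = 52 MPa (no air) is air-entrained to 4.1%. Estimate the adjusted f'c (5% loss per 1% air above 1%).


Strength loss = (4.1 - 1) * 5 = 15.5%
f'c = 52 * (1 - 15.5/100)
= 43.94 MPa

43.94


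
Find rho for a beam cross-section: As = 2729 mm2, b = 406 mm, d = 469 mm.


rho = As / (b * d)
= 2729 / (406 * 469)
= 0.0143

0.0143


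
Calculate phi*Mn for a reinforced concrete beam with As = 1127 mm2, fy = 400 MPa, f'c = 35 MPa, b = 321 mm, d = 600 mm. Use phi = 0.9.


a = As * fy / (0.85 * f'c * b)
= 1127 * 400 / (0.85 * 35 * 321)
= 47.2054 mm
Mn = As * fy * (d - a/2) / 10^6
= 259.8399 kN-m
phi*Mn = 0.9 * 259.8399 = 233.86 kN-m

233.86


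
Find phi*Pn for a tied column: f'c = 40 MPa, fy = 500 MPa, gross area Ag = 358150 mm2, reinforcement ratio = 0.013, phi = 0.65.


Ast = rho * Ag = 0.013 * 358150 = 4655.95 mm2
phi*Pn = 0.65 * 0.80 * (0.85 * 40 * (358150 - 4655.95) + 500 * 4655.95) / 1000
= 7460.32 kN

7460.32


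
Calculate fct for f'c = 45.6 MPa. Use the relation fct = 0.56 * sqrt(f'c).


fct = 0.56 * sqrt(45.6)
= 0.56 * 6.753
= 3.782 MPa

3.782


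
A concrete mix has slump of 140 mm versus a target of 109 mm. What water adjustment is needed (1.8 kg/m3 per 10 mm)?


Difference = 109 - 140 = -31 mm
Water adjustment = -31 * 1.8 / 10 = -5.6 kg/m3

-5.6


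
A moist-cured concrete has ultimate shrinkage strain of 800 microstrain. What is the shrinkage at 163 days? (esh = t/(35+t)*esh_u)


esh(163) = 163 / (35 + 163) * 800
= 163 / 198 * 800
= 658.6 microstrain

658.6


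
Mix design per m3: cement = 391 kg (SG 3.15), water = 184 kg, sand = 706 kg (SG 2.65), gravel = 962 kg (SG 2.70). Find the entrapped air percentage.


Vol cement = 391 / (3.15 * 1000) = 0.124127 m3
Vol water = 184 / 1000 = 0.184 m3
Vol sand = 706 / (2.65 * 1000) = 0.266415 m3
Vol gravel = 962 / (2.70 * 1000) = 0.356296 m3
Total solid + water volume = 0.930838 m3
Air = (1 - 0.930838) * 100 = 6.92%

6.92


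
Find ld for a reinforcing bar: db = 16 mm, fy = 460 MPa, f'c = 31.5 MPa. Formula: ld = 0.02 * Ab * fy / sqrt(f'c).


Ab = pi * 16^2 / 4 = 201.062 mm2
ld = 0.02 * 201.062 * 460 / sqrt(31.5)
= 329.6 mm

329.6


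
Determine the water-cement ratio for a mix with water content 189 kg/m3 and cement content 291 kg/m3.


w/c = water / cement
w/c = 189 / 291 = 0.649

0.649


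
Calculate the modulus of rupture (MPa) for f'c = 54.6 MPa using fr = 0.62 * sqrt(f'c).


fr = 0.62 * sqrt(54.6)
= 4.581 MPa

4.581


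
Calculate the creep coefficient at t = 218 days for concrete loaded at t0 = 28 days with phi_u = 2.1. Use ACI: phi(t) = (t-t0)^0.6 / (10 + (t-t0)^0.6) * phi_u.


dt = 218 - 28 = 190
phi = 190^0.6 / (10 + 190^0.6) * 2.1
= 1.469

1.469


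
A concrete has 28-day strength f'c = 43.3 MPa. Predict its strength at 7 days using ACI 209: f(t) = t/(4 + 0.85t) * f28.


f(7) = 7 / (4 + 0.85 * 7) * 43.3
= 7 / 9.95 * 43.3
= 30.46 MPa

30.46


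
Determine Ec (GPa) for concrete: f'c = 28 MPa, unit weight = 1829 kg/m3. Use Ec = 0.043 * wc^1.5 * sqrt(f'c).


Ec = 0.043 * 1829^1.5 * sqrt(28) / 1000
= 17.8 GPa

17.8


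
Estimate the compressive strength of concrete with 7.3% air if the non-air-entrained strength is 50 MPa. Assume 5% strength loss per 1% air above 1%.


Strength loss = (7.3 - 1) * 5 = 31.5%
f'c = 50 * (1 - 31.5/100)
= 34.25 MPa

34.25


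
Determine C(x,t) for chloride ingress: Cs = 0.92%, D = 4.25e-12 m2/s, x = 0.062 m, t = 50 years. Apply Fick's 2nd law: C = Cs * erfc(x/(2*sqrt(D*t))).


t_seconds = 50 * 365.25 * 24 * 3600 = 1577880000.0 s
arg = 0.062 / (2 * sqrt(4.25e-12 * 1577880000.0))
= 0.3786
erfc(0.3786) = 0.5924
C = 0.92 * 0.5924 = 0.545%

0.545


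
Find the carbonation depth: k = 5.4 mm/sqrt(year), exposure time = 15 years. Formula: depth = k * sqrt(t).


depth = k * sqrt(t)
= 5.4 * sqrt(15)
= 20.91 mm

20.91


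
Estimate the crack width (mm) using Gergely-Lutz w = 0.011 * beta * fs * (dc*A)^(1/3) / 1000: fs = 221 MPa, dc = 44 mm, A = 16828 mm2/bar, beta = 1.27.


w = 0.011 * beta * fs * (dc * A)^(1/3) / 1000
= 0.011 * 1.27 * 221 * (44 * 16828)^(1/3) / 1000
= 0.279 mm

0.279


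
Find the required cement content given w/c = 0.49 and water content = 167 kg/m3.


Cement = water / (w/c)
= 167 / 0.49
= 340.8 kg/m3

340.8


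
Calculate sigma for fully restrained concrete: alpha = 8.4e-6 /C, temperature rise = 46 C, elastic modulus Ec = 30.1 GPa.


sigma = alpha * dT * Ec
= 8.4e-6 * 46 * 30.1 * 1000
= 11.631 MPa

11.631


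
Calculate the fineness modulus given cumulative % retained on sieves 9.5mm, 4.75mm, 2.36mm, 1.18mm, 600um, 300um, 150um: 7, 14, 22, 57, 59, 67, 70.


FM = sum(cumulative % retained) / 100
= 296 / 100
= 2.96

2.96


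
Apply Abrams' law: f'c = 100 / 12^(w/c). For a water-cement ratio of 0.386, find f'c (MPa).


f'c = 100 / 12^0.386
= 100 / 2.61
= 38.32 MPa

38.32


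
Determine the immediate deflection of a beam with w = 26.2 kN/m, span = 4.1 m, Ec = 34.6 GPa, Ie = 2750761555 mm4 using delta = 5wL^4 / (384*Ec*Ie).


Convert: L = 4.1 m = 4100 mm, Ec = 34.6 GPa = 34600 MPa
delta = 5 * 26.2 * 4100^4 / (384 * 34600 * 2750761555)
= 1.01 mm

1.01


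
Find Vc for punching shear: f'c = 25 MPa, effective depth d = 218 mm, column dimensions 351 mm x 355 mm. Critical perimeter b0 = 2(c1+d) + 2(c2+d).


b0 = 2*(351 + 218) + 2*(355 + 218) = 2284 mm
Vc = 0.33 * sqrt(25) * 2284 * 218 / 1000
= 821.55 kN

821.55


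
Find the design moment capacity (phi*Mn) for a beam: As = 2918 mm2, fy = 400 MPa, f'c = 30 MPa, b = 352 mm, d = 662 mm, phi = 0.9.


a = As * fy / (0.85 * f'c * b)
= 2918 * 400 / (0.85 * 30 * 352)
= 130.0357 mm
Mn = As * fy * (d - a/2) / 10^6
= 696.7976 kN-m
phi*Mn = 0.9 * 696.7976 = 627.12 kN-m

627.12


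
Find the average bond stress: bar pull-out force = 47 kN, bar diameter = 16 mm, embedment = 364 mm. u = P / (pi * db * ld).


u = P / (pi * db * ld)
= 47 * 1000 / (pi * 16 * 364)
= 2.569 MPa

2.569


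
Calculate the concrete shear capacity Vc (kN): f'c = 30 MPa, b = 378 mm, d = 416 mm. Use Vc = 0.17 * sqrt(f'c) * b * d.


Vc = 0.17 * sqrt(30) * 378 * 416 / 1000
= 146.42 kN

146.42


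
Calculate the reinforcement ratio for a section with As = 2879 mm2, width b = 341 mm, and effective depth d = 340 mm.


rho = As / (b * d)
= 2879 / (341 * 340)
= 0.0248

0.0248


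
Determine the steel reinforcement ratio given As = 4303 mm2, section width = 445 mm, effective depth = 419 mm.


rho = As / (b * d)
= 4303 / (445 * 419)
= 0.0231

0.0231


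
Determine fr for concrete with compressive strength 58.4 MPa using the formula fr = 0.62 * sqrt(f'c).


fr = 0.62 * sqrt(58.4)
= 4.738 MPa

4.738


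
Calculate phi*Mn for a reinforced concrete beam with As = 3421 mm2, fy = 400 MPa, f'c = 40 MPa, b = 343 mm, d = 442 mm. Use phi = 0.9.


a = As * fy / (0.85 * f'c * b)
= 3421 * 400 / (0.85 * 40 * 343)
= 117.3384 mm
Mn = As * fy * (d - a/2) / 10^6
= 524.5499 kN-m
phi*Mn = 0.9 * 524.5499 = 472.09 kN-m

472.09


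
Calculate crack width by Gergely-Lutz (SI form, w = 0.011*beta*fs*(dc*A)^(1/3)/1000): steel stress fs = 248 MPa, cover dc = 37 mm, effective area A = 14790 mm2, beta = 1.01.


w = 0.011 * beta * fs * (dc * A)^(1/3) / 1000
= 0.011 * 1.01 * 248 * (37 * 14790)^(1/3) / 1000
= 0.225 mm

0.225


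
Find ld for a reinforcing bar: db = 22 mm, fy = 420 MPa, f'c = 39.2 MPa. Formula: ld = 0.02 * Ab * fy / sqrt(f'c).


Ab = pi * 22^2 / 4 = 380.133 mm2
ld = 0.02 * 380.133 * 420 / sqrt(39.2)
= 510.0 mm

510.0


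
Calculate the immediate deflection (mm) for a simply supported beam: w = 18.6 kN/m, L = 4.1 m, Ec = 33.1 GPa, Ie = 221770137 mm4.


Convert: L = 4.1 m = 4100 mm, Ec = 33.1 GPa = 33100 MPa
delta = 5 * 18.6 * 4100^4 / (384 * 33100 * 221770137)
= 9.32 mm

9.32


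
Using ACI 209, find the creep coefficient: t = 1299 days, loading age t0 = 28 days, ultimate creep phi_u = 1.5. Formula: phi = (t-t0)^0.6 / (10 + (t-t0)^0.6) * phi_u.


dt = 1299 - 28 = 1271
phi = 1271^0.6 / (10 + 1271^0.6) * 1.5
= 1.319

1.319


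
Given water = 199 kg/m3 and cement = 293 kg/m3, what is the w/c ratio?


w/c = water / cement
w/c = 199 / 293 = 0.679

0.679


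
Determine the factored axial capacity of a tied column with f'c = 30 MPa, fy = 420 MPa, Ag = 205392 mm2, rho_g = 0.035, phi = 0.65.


Ast = rho * Ag = 0.035 * 205392 = 7188.72 mm2
phi*Pn = 0.65 * 0.80 * (0.85 * 30 * (205392 - 7188.72) + 420 * 7188.72) / 1000
= 4198.19 kN

4198.19


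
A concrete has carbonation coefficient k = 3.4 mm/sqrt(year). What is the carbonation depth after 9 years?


depth = k * sqrt(t)
= 3.4 * sqrt(9)
= 10.2 mm

10.2


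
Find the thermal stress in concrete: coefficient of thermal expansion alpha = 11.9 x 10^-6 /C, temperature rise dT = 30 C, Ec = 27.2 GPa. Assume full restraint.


sigma = alpha * dT * Ec
= 11.9e-6 * 30 * 27.2 * 1000
= 9.71 MPa

9.71


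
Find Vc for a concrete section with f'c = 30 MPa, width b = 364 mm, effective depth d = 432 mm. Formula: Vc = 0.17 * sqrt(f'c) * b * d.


Vc = 0.17 * sqrt(30) * 364 * 432 / 1000
= 146.42 kN

146.42


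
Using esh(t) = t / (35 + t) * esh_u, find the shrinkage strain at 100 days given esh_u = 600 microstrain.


esh(100) = 100 / (35 + 100) * 600
= 100 / 135 * 600
= 444.4 microstrain

444.4


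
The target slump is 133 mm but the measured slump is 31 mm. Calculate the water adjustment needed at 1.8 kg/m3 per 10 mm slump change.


Difference = 133 - 31 = 102 mm
Water adjustment = 102 * 1.8 / 10 = 18.4 kg/m3

18.4


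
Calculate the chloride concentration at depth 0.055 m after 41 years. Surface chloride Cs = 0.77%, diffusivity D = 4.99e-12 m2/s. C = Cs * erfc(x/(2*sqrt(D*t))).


t_seconds = 41 * 365.25 * 24 * 3600 = 1293861600.0 s
arg = 0.055 / (2 * sqrt(4.99e-12 * 1293861600.0))
= 0.3422
erfc(0.3422) = 0.6284
C = 0.77 * 0.6284 = 0.4839%

0.4839


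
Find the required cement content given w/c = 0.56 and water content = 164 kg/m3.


Cement = water / (w/c)
= 164 / 0.56
= 292.9 kg/m3

292.9


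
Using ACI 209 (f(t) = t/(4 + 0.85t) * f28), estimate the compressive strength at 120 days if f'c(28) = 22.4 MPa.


f(120) = 120 / (4 + 0.85 * 120) * 22.4
= 120 / 106.0 * 22.4
= 25.36 MPa

25.36


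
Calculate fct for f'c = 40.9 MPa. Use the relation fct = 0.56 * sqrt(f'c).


fct = 0.56 * sqrt(40.9)
= 0.56 * 6.395
= 3.581 MPa

3.581


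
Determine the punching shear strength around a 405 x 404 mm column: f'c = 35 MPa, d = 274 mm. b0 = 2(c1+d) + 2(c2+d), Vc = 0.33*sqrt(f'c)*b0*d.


b0 = 2*(405 + 274) + 2*(404 + 274) = 2714 mm
Vc = 0.33 * sqrt(35) * 2714 * 274 / 1000
= 1451.81 kN

1451.81


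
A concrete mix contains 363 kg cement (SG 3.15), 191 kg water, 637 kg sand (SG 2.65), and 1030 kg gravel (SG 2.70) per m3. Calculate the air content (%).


Vol cement = 363 / (3.15 * 1000) = 0.115238 m3
Vol water = 191 / 1000 = 0.191 m3
Vol sand = 637 / (2.65 * 1000) = 0.240377 m3
Vol gravel = 1030 / (2.70 * 1000) = 0.381481 m3
Total solid + water volume = 0.928097 m3
Air = (1 - 0.928097) * 100 = 7.19%

7.19


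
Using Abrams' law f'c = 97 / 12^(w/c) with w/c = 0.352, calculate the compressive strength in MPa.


f'c = 97 / 12^0.352
= 97 / 2.398
= 40.45 MPa

40.45


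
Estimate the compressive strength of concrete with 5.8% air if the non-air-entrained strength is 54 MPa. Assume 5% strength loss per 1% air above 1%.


Strength loss = (5.8 - 1) * 5 = 24.0%
f'c = 54 * (1 - 24.0/100)
= 41.04 MPa

41.04
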